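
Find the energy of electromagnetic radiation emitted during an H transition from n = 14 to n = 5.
0.475 eV

The energy levels are E_n = -13.6057 eV / n².

Energy at n = 14: E_14 = -13.6057 / 14² = -0.069417 eV
Energy at n = 5: E_5 = -13.6057 / 5² = -0.544228 eV

For emission (electron falling to lower state), the photon energy is:
E_photon = E_14 - E_5 = |-0.069417 - (-0.544228)|
E_photon = 0.475 eV

This energy is carried away by the emitted photon.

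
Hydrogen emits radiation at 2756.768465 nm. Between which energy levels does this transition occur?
n = 12 → n = 5

First, find the photon energy from the wavelength (hc = 1239.84 eV·nm):
E = hc/λ = 1239.84 eV·nm / 2756.768465 nm = 0.44974397 eV

The energy levels of hydrogen satisfy E_n = -13.6057 / n² eV, so an emission n_i → n_f releases
ΔE = 13.6057 × (1/n_f² − 1/n_i²) eV.

Setting ΔE equal to the photon energy:
1/n_f² − 1/n_i² = 0.44974397 / 13.6057 = 0.033055555

Since 1/n_i² must be positive, we need 1/n_f² > 0.033055555, i.e. n_f ≤ 5. For each allowed n_f, solve n_i = (1/n_f² − 0.033055555)^(−1/2) and check whether it is a whole number:
  n_f = 1: 1/n_i² = 1.000000000 − 0.033055555 = 0.966944445 → n_i = 1.017  (not an integer) ✗
  n_f = 2: 1/n_i² = 0.250000000 − 0.033055555 = 0.216944445 → n_i = 2.147  (not an integer) ✗
  n_f = 3: 1/n_i² = 0.111111111 − 0.033055555 = 0.078055556 → n_i = 3.579  (not an integer) ✗
  n_f = 4: 1/n_i² = 0.062500000 − 0.033055555 = 0.029444445 → n_i = 5.828  (not an integer) ✗
  n_f = 5: 1/n_i² = 0.040000000 − 0.033055555 = 0.006944445 → n_i = 12.000  → integer, n_i = 12 ✓

Only n_f = 5 gives an integer upper level, n_i = 12.

The transition is from n = 12 to n = 5 (emission).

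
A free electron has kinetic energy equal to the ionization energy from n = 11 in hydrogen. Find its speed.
1.99e+05 m/s (or 0.066339% of c)

The binding energy at n = 11 for hydrogen is:
E_11 = -13.6057/11² = -0.11244380 eV
|E_11| = 0.11244380 eV

Convert to Joules:
KE = 0.11244380 eV × (1.602177 × 10⁻¹⁹ J/eV) = 1.8015e-20 J

Using KE = ½mv²:
v = √(2·KE/m_e)
v = √(2 × 1.8015e-20 J / 9.10938 × 10⁻³¹ kg)
v = 1.99e+05 m/s

This is approximately 0.066339% the speed of light.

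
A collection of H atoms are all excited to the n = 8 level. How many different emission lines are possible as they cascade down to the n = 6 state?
3

The electron can occupy levels n = 6, 7, ..., 8 during de-excitation — that is m = 8 - 6 + 1 = 3 distinct levels.

The number of distinct spectral lines equals the number of ways to choose 2 of these m levels (each pair gives one possible emission transition):

Number of lines = m(m-1)/2 = 3×2/2 = 3

These correspond to all possible transitions between the 3 levels:
8 → 7, 8 → 6, 7 → 6

Each transition produces a photon with a unique energy (and thus wavelength). This count does not depend on Z.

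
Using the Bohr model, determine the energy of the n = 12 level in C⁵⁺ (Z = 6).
-3.401 eV

For hydrogen-like ions, the energy levels scale with Z²:
E_n = -13.6057 Z² / n² eV

For C⁵⁺ (Z = 6) at n = 12:
E_12 = -13.6057 × 6² / 12²
E_12 = -13.6057 × 36 / 144
E_12 = -489.8052 / 144
E_12 = -3.401 eV

The energy is 36 times more negative than hydrogen at the same n due to the stronger nuclear charge.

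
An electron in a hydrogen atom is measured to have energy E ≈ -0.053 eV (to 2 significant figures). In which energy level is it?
n = 16

The exact energy levels follow E_n = -13.6057 eV / n².

The measured value (-0.053 eV) is reported to only 2 significant figures, so we must test candidate n values and see which one matches to that precision.

Candidate energies:
  n = 14:  E = -13.6057/14² = -0.06942 eV
  n = 15:  E = -13.6057/15² = -0.06047 eV
  n = 16:  E = -13.6057/16² = -0.05315 eV  ← matches
  n = 17:  E = -13.6057/17² = -0.04708 eV
  n = 18:  E = -13.6057/18² = -0.04199 eV

Checking against the measurement of -0.053 eV (2 sig figs), only n = 16 agrees:
E_16 = -0.05315 eV, which rounds to -0.053 eV ✓

Therefore n = 16.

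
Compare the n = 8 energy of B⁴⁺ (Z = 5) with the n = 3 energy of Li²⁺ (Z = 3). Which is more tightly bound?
Li²⁺ at n = 3 (E = -13.6057 eV)

Using E_n = -13.6057 Z² / n² eV:

B⁴⁺ (Z = 5) at n = 8:
E = -13.6057 × 5² / 8² = -13.6057 × 25 / 64 = -5.3147266 eV

Li²⁺ (Z = 3) at n = 3:
E = -13.6057 × 3² / 3² = -13.6057 × 9 / 9 = -13.6057000 eV

Since -13.6057000 eV < -5.3147266 eV,
Li²⁺ at n = 3 is more tightly bound (requires more energy to ionize).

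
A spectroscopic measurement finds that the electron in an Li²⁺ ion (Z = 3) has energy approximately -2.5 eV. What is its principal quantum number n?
n = 7

The exact energy levels follow E_n = -13.6057 Z² / n² eV with Z = 3.

The measured value (-2.5 eV) is reported to only 2 significant figures, so we must test candidate n values and see which one matches to that precision.

Candidate energies:
  n = 5:  E = -13.6057 × 3² / 5² = -4.898052 eV
  n = 6:  E = -13.6057 × 3² / 6² = -3.401425 eV
  n = 7:  E = -13.6057 × 3² / 7² = -2.499006 eV  ← matches
  n = 8:  E = -13.6057 × 3² / 8² = -1.913302 eV
  n = 9:  E = -13.6057 × 3² / 9² = -1.511744 eV

Checking against the measurement of -2.5 eV (2 sig figs), only n = 7 agrees:
E_7 = -2.499006 eV, which rounds to -2.5 eV ✓

Therefore n = 7.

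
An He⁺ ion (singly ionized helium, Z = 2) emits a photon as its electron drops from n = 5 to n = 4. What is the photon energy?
1.22451 eV

The energy levels are E_n = -13.6057 Z² eV / n².

Energy at n = 5: E_5 = -13.6057 × 2² / 5² = -2.17691200 eV
Energy at n = 4: E_4 = -13.6057 × 2² / 4² = -3.40142500 eV

For emission (electron falling to lower state), the photon energy is:
E_photon = E_5 - E_4 = |-2.17691200 - (-3.40142500)|
E_photon = 1.22451 eV

This energy is carried away by the emitted photon.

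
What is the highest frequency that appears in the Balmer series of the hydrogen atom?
8.22461e+14 Hz

The series limit corresponds to the transition from n = ∞ to n = 2.
This is the highest energy (shortest wavelength) transition in the Balmer series.

E_∞ = 0 eV
E_2 = -13.6057 / 2² = -3.40142500 eV

Energy at series limit:
ΔE = E_∞ - E_2 = 0 - (-3.40142500) = 3.40142500 eV
E = 3.40142500 eV × (1.602177 × 10⁻¹⁹ J/eV) = 5.4496849e-19 J
f = E/h = 5.4496849e-19 J / (6.62607 × 10⁻³⁴ J·s) = 8.22461e+14 Hz

This energy equals the ionization energy from the n = 2 state of hydrogen.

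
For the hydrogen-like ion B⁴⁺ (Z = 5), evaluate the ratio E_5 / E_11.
4.840000

Using E_n = -13.6057 Z² / n² eV with Z = 5:

E_5 = -13.6057 × 5² / 5² = -340.1425 / 25 = -13.605700000000 eV
E_11 = -13.6057 × 5² / 11² = -340.1425 / 121 = -2.811095041322 eV

The ratio is:
E_5/E_11 = (-13.605700000000) / (-2.811095041322)
E_5/E_11 = (-340.1425/25) / (-340.1425/121)
E_5/E_11 = 121/25
E_5/E_11 = 4.840000
(Note: the Z² factors cancel in the ratio.)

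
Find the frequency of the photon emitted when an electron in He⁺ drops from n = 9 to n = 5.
3.6391e+14 Hz

First, find the transition energy:
E_9 = -13.6057 × 2² / 9² = -0.6718864 eV
E_5 = -13.6057 × 2² / 5² = -2.1769120 eV
|ΔE| = |E_5 - E_9| = 1.5050256 eV

Convert to Joules: E = 1.5050256 eV × (1.602177 × 10⁻¹⁹ J/eV) = 2.411317e-19 J

Using E = hf:
f = E/h = 2.411317e-19 J / (6.62607 × 10⁻³⁴ J·s)
f = 3.6391e+14 Hz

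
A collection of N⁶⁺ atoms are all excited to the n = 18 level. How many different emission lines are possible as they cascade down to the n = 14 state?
10

The electron can occupy levels n = 14, 15, ..., 18 during de-excitation — that is m = 18 - 14 + 1 = 5 distinct levels.

The number of distinct spectral lines equals the number of ways to choose 2 of these m levels (each pair gives one possible emission transition):

Number of lines = m(m-1)/2 = 5×4/2 = 10

These correspond to all possible transitions between the 5 levels:
18 → 17, 18 → 16, 18 → 15, 18 → 14, 17 → 16, 17 → 15, 17 → 14, 16 → 15...

Each transition produces a photon with a unique energy (and thus wavelength). This count does not depend on Z.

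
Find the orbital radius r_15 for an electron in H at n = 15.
11.9065 nm (or 119.0648 Å)

The Bohr radius formula is:
r_n = n² a₀ / Z

where a₀ = 0.0529177 nm is the Bohr radius.

For H (Z = 1) at n = 15:
r_15 = 15² × 0.0529177 nm / 1
r_15 = 225 × 0.0529177 nm / 1
r_15 = 11.90648 nm / 1
r_15 = 11.9065 nm

The electron orbits at approximately 11.9065 nm from the nucleus.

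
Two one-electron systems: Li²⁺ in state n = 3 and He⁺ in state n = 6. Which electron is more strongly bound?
Li²⁺ at n = 3 (E = -13.60570 eV)

Using E_n = -13.6057 Z² / n² eV:

Li²⁺ (Z = 3) at n = 3:
E = -13.6057 × 3² / 3² = -13.6057 × 9 / 9 = -13.60570000 eV

He⁺ (Z = 2) at n = 6:
E = -13.6057 × 2² / 6² = -13.6057 × 4 / 36 = -1.51174444 eV

Since -13.60570000 eV < -1.51174444 eV,
Li²⁺ at n = 3 is more tightly bound (requires more energy to ionize).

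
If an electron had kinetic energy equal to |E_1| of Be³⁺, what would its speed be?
8.7508e+06 m/s (or 2.92% of c)

The binding energy at n = 1 for Be³⁺ is:
E_1 = -13.6057 × 4²/1² = -217.69120 eV
|E_1| = 217.69120 eV

Convert to Joules:
KE = 217.69120 eV × (1.602177 × 10⁻¹⁹ J/eV) = 3.487798e-17 J

Using KE = ½mv²:
v = √(2·KE/m_e)
v = √(2 × 3.487798e-17 J / 9.10938 × 10⁻³¹ kg)
v = 8.7508e+06 m/s

This is approximately 2.92% the speed of light.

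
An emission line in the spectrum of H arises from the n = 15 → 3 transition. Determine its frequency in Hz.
3.5092e+14 Hz

First, find the transition energy:
E_15 = -13.6057 / 15² = -0.06046978 eV
E_3 = -13.6057 / 3² = -1.51174444 eV
|ΔE| = |E_3 - E_15| = 1.45127466 eV

Convert to Joules: E = 1.45127466 eV × (1.602177 × 10⁻¹⁹ J/eV) = 2.325199e-19 J

Using E = hf:
f = E/h = 2.325199e-19 J / (6.62607 × 10⁻³⁴ J·s)
f = 3.5092e+14 Hz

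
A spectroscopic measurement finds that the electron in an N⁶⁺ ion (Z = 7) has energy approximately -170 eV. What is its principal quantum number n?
n = 2

The exact energy levels follow E_n = -13.6057 Z² / n² eV with Z = 7.

The measured value (-170 eV) is reported to only 2 significant figures, so we must test candidate n values and see which one matches to that precision.

Candidate energies:
  n = 1:  E = -13.6057 × 7² / 1² = -666.679300 eV
  n = 2:  E = -13.6057 × 7² / 2² = -166.669825 eV  ← matches
  n = 3:  E = -13.6057 × 7² / 3² = -74.075478 eV
  n = 4:  E = -13.6057 × 7² / 4² = -41.667456 eV

Checking against the measurement of -170 eV (2 sig figs), only n = 2 agrees:
E_2 = -166.669825 eV, which rounds to -170 eV ✓

Therefore n = 2.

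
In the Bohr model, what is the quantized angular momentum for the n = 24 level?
2.53097e-33 J·s (or 24ℏ)

In the Bohr model, angular momentum is quantized:
L = nℏ

where ℏ = h/(2π) = 1.0545718e-34 J·s

For n = 24:
L = 24 × 1.0545718e-34 J·s
L = 2.53097e-33 J·s

This can also be written as L = 24ℏ.
The angular momentum is an integer multiple of the reduced Planck constant.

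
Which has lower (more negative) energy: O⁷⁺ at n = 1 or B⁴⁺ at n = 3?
O⁷⁺ at n = 1 (E = -870.76 eV)

Using E_n = -13.6057 Z² / n² eV:

O⁷⁺ (Z = 8) at n = 1:
E = -13.6057 × 8² / 1² = -13.6057 × 64 / 1 = -870.76480 eV

B⁴⁺ (Z = 5) at n = 3:
E = -13.6057 × 5² / 3² = -13.6057 × 25 / 9 = -37.79361 eV

Since -870.76480 eV < -37.79361 eV,
O⁷⁺ at n = 1 is more tightly bound (requires more energy to ionize).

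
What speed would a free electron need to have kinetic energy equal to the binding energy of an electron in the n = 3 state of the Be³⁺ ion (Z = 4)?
2.92e+06 m/s (or 0.973% of c)

The binding energy at n = 3 for Be³⁺ is:
E_3 = -13.6057 × 4²/3² = -24.18791 eV
|E_3| = 24.18791 eV

Convert to Joules:
KE = 24.18791 eV × (1.602177 × 10⁻¹⁹ J/eV) = 3.8753e-18 J

Using KE = ½mv²:
v = √(2·KE/m_e)
v = √(2 × 3.8753e-18 J / 9.10938 × 10⁻³¹ kg)
v = 2.92e+06 m/s

This is approximately 0.973% the speed of light.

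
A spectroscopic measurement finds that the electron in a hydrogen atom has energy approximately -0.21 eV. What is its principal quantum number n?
n = 8

The exact energy levels follow E_n = -13.6057 eV / n².

The measured value (-0.21 eV) is reported to only 2 significant figures, so we must test candidate n values and see which one matches to that precision.

Candidate energies:
  n = 6:  E = -13.6057/6² = -0.37794 eV
  n = 7:  E = -13.6057/7² = -0.27767 eV
  n = 8:  E = -13.6057/8² = -0.21259 eV  ← matches
  n = 9:  E = -13.6057/9² = -0.16797 eV
  n = 10:  E = -13.6057/10² = -0.13606 eV

Checking against the measurement of -0.21 eV (2 sig figs), only n = 8 agrees:
E_8 = -0.21259 eV, which rounds to -0.21 eV ✓

Therefore n = 8.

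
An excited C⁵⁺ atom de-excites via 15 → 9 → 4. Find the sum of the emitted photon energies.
28.4359 eV

The energy levels of C⁵⁺ are E_n = -13.6057 × 6² / n² eV.

First transition (15 → 9):
ΔE₁ = |E_9 - E_15|
ΔE₁ = |-6.0469777778 - (-2.1769120000)| = 3.8700658 eV

Second transition (9 → 4):
ΔE₂ = |E_4 - E_9|
ΔE₂ = |-30.6128250000 - (-6.0469777778)| = 24.5658472 eV

Total energy released:
E_total = ΔE₁ + ΔE₂ = 3.8700658 + 24.5658472 = 28.4359 eV

Note: This equals the direct transition 15 → 4: 28.4359 eV ✓
Energy is conserved regardless of the path taken.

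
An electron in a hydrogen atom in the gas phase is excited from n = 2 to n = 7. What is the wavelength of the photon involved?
396.906591 nm

First, find the transition energy using E_n = -13.6057 / n² eV:
E_2 = -13.6057 / 2² = -3.4014250000 eV
E_7 = -13.6057 / 7² = -0.2776673469 eV

Photon energy: |ΔE| = |E_7 - E_2| = 3.1237576531 eV

Convert to wavelength using E = hc/λ with hc = 1239.84 eV·nm:
λ = hc/E = 1239.84 eV·nm / 3.1237576531 eV
λ = 396.906591 nm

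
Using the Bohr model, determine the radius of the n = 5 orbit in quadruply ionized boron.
0.2646 nm (or 2.6459 Å)

The Bohr radius formula is:
r_n = n² a₀ / Z

where a₀ = 0.0529177 nm is the Bohr radius.

For B⁴⁺ (Z = 5) at n = 5:
r_5 = 5² × 0.0529177 nm / 5
r_5 = 25 × 0.0529177 nm / 5
r_5 = 1.32294 nm / 5
r_5 = 0.2646 nm

The electron orbits at approximately 0.2646 nm from the nucleus.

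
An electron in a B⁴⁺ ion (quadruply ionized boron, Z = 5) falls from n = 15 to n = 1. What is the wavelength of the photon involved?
3.661333 nm

First, find the transition energy using E_n = -13.6057 Z² / n² eV:
E_15 = -13.6057 × 5² / 15² = -1.51174444 eV
E_1 = -13.6057 × 5² / 1² = -340.14250000 eV

Photon energy: |ΔE| = |E_1 - E_15| = 338.63075556 eV

Convert to wavelength using E = hc/λ with hc = 1239.84 eV·nm:
λ = hc/E = 1239.84 eV·nm / 338.63075556 eV
λ = 3.661333 nm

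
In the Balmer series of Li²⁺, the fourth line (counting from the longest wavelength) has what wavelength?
45.56326 nm

The lines of a series are numbered from the longest wavelength (smallest ΔE) outward; the fourth line is the transition from n = n_f + 4 to n_f.
The Balmer series has all transitions ending at n_f = 2.

For Li²⁺ (Z = 3), the fourth line (δ-line) is the jump from n = 6 to n = 2:
E_6 = -13.6057 × 3² / 6² = -3.4014250 eV
E_2 = -13.6057 × 3² / 2² = -30.6128250 eV
ΔE = E_6 - E_2 = 27.2114000 eV

λ = hc/E = 1239.84 eV·nm / 27.2114000 eV
λ = 45.56326 nm

This is the δ-line of the Balmer series in Li²⁺.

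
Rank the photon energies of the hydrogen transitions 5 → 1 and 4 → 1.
5 → 1

Calculate the energy for each transition:

Transition 5 → 1:
ΔE₁ = |E_1 - E_5| = |-13.6057/1² - (-13.6057/5²)|
ΔE₁ = |-13.60570000000 - (-0.54422800000)| = 13.06147200 eV

Transition 4 → 1:
ΔE₂ = |E_1 - E_4| = |-13.6057/1² - (-13.6057/4²)|
ΔE₂ = |-13.60570000000 - (-0.85035625000)| = 12.75534375 eV

Since 13.06147200 eV > 12.75534375 eV, the transition 5 → 1 emits the more energetic photon.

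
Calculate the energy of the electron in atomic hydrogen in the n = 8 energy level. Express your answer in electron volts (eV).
-0.213 eV

The energy levels of a hydrogen-like atom are given by:
E_n = -13.6057 eV / n²

For n = 8:
E_8 = -13.6057 eV / 8²
E_8 = -13.6057 eV / 64
E_8 = -0.213 eV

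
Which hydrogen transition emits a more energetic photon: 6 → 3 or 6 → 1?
6 → 1

Calculate the energy for each transition:

Transition 6 → 3:
ΔE₁ = |E_3 - E_6| = |-13.6057/3² - (-13.6057/6²)|
ΔE₁ = |-1.5117444444 - (-0.3779361111)| = 1.1338083 eV

Transition 6 → 1:
ΔE₂ = |E_1 - E_6| = |-13.6057/1² - (-13.6057/6²)|
ΔE₂ = |-13.6057000000 - (-0.3779361111)| = 13.2277639 eV

Since 13.2277639 eV > 1.1338083 eV, the transition 6 → 1 emits the more energetic photon.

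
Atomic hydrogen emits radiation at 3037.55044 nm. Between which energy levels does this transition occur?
n = 10 → n = 5

First, find the photon energy from the wavelength (hc = 1239.84 eV·nm):
E = hc/λ = 1239.84 eV·nm / 3037.55044 nm = 0.40817100 eV

The energy levels of hydrogen satisfy E_n = -13.6057 / n² eV, so an emission n_i → n_f releases
ΔE = 13.6057 × (1/n_f² − 1/n_i²) eV.

Setting ΔE equal to the photon energy:
1/n_f² − 1/n_i² = 0.40817100 / 13.6057 = 0.030000000

Since 1/n_i² must be positive, we need 1/n_f² > 0.030000000, i.e. n_f ≤ 5. For each allowed n_f, solve n_i = (1/n_f² − 0.030000000)^(−1/2) and check whether it is a whole number:
  n_f = 1: 1/n_i² = 1.000000000 − 0.030000000 = 0.970000000 → n_i = 1.015  (not an integer) ✗
  n_f = 2: 1/n_i² = 0.250000000 − 0.030000000 = 0.220000000 → n_i = 2.132  (not an integer) ✗
  n_f = 3: 1/n_i² = 0.111111111 − 0.030000000 = 0.081111111 → n_i = 3.511  (not an integer) ✗
  n_f = 4: 1/n_i² = 0.062500000 − 0.030000000 = 0.032500000 → n_i = 5.547  (not an integer) ✗
  n_f = 5: 1/n_i² = 0.040000000 − 0.030000000 = 0.010000000 → n_i = 10.000  → integer, n_i = 10 ✓

Only n_f = 5 gives an integer upper level, n_i = 10.

The transition is from n = 10 to n = 5 (emission).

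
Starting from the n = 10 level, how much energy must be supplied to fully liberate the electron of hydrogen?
0.136 eV

The ionization energy is the energy needed to remove the electron completely (n → ∞).

For hydrogen, E_n = -13.6057 eV / n².

At n = 10: E_10 = -13.6057 / 10² = -0.136057 eV
At n = ∞: E_∞ = 0 eV

Ionization energy = E_∞ - E_10 = 0 - (-0.136057) = 0.136057 eV
Ionization energy ≈ 0.136 eV

This is also called the binding energy of the electron in state n = 10.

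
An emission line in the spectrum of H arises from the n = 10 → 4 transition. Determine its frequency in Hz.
1.73e+14 Hz

First, find the transition energy:
E_10 = -13.6057 / 10² = -0.136057 eV
E_4 = -13.6057 / 4² = -0.850356 eV
|ΔE| = |E_4 - E_10| = 0.714299 eV

Convert to Joules: E = 0.714299 eV × (1.602177 × 10⁻¹⁹ J/eV) = 1.1444e-19 J

Using E = hf:
f = E/h = 1.1444e-19 J / (6.62607 × 10⁻³⁴ J·s)
f = 1.73e+14 Hz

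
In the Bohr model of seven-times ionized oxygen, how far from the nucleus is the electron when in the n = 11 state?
0.800381 nm (or 8.003805 Å)

The Bohr radius formula is:
r_n = n² a₀ / Z

where a₀ = 0.052917721 nm is the Bohr radius.

For O⁷⁺ (Z = 8) at n = 11:
r_11 = 11² × 0.052917721 nm / 8
r_11 = 121 × 0.052917721 nm / 8
r_11 = 6.4030442 nm / 8
r_11 = 0.800381 nm

The electron orbits at approximately 0.800381 nm from the nucleus.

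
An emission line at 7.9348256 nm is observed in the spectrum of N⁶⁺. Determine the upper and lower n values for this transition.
n = 8 → n = 2

First, find the photon energy from the wavelength (hc = 1239.84 eV·nm):
E = hc/λ = 1239.84 eV·nm / 7.9348256 nm = 156.25296 eV

The energy levels of N⁶⁺ satisfy E_n = -13.6057 × 7² / n² eV, so an emission n_i → n_f releases
ΔE = 13.6057 × 7² × (1/n_f² − 1/n_i²) eV.

Setting ΔE equal to the photon energy:
1/n_f² − 1/n_i² = 156.25296 / (13.6057 × 7²) = 0.23437500

Since 1/n_i² must be positive, we need 1/n_f² > 0.23437500, i.e. n_f ≤ 2. For each allowed n_f, solve n_i = (1/n_f² − 0.23437500)^(−1/2) and check whether it is a whole number:
  n_f = 1: 1/n_i² = 1.00000000 − 0.23437500 = 0.76562500 → n_i = 1.143  (not an integer) ✗
  n_f = 2: 1/n_i² = 0.25000000 − 0.23437500 = 0.01562500 → n_i = 8.000  → integer, n_i = 8 ✓

Only n_f = 2 gives an integer upper level, n_i = 8.

The transition is from n = 8 to n = 2 (emission).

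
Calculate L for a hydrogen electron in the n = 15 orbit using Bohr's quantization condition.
1.58e-33 J·s (or 15ℏ)

In the Bohr model, angular momentum is quantized:
L = nℏ

where ℏ = h/(2π) = 1.0546e-34 J·s

For n = 15:
L = 15 × 1.0546e-34 J·s
L = 1.58e-33 J·s

This can also be written as L = 15ℏ.
The angular momentum is an integer multiple of the reduced Planck constant.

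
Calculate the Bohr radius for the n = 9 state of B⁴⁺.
0.857267 nm (or 8.572671 Å)

The Bohr radius formula is:
r_n = n² a₀ / Z

where a₀ = 0.052917721 nm is the Bohr radius.

For B⁴⁺ (Z = 5) at n = 9:
r_9 = 9² × 0.052917721 nm / 5
r_9 = 81 × 0.052917721 nm / 5
r_9 = 4.2863354 nm / 5
r_9 = 0.857267 nm

The electron orbits at approximately 0.857267 nm from the nucleus.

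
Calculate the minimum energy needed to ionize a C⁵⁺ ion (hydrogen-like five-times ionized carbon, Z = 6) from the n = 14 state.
2.49901 eV

The ionization energy is the energy needed to remove the electron completely (n → ∞).

For a hydrogen-like ion with Z = 6, E_n = -13.6057 Z² / n² eV.

At n = 14: E_14 = -13.6057 × 6² / 14² = -2.49900612 eV
At n = ∞: E_∞ = 0 eV

Ionization energy = E_∞ - E_14 = 0 - (-2.49900612) = 2.49900612 eV
Ionization energy ≈ 2.49901 eV

This is also called the binding energy of the electron in state n = 14.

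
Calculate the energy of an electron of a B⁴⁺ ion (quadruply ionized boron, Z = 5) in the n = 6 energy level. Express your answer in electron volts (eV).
-9.448 eV

The energy levels of a hydrogen-like atom are given by:
E_n = -13.6057 Z² / n² eV  (with Z = 5 for B⁴⁺)

For n = 6:
E_6 = -13.6057 × 5² / 6²
E_6 = -13.6057 × 25 / 36
E_6 = -9.448 eV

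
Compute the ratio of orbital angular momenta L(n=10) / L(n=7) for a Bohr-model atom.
1.429

In the Bohr model, L_n = nℏ, so the ratio is purely the ratio of quantum numbers:

L_10/L_7 = 10ℏ / 7ℏ = 10/7 = 1.429

The angular momentum scales linearly with n.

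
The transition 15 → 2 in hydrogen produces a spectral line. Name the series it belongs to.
Balmer series

The spectral series in hydrogen are named based on the final (lower) energy level:
- Lyman series: n_final = 1 (ultraviolet)
- Balmer series: n_final = 2 (visible/near-UV)
- Paschen series: n_final = 3 (infrared)
- Brackett series: n_final = 4 (infrared)
- Pfund series: n_final = 5 (far infrared)

Since this transition ends at n = 2, it belongs to the Balmer series.

For reference, this 15 → 2 line has photon energy
ΔE = 13.6057 eV × (1/2² - 1/15²) = 3.3409552222 eV,
corresponding to wavelength λ = hc/ΔE = 1239.84 eV·nm / 3.3409552222 eV = 371.103447 nm in the visible/near-UV region.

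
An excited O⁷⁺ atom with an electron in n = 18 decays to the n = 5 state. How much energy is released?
32.143 eV

The energy levels are E_n = -13.6057 Z² eV / n².

Energy at n = 18: E_18 = -13.6057 × 8² / 18² = -2.687546 eV
Energy at n = 5: E_5 = -13.6057 × 8² / 5² = -34.830592 eV

For emission (electron falling to lower state), the photon energy is:
E_photon = E_18 - E_5 = |-2.687546 - (-34.830592)|
E_photon = 32.143 eV

This energy is carried away by the emitted photon.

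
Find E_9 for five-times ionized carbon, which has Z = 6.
-6.05 eV

For hydrogen-like ions, the energy levels scale with Z²:
E_n = -13.6057 Z² / n² eV

For C⁵⁺ (Z = 6) at n = 9:
E_9 = -13.6057 × 6² / 9²
E_9 = -13.6057 × 36 / 81
E_9 = -489.8052 / 81
E_9 = -6.05 eV

The energy is 36 times more negative than hydrogen at the same n due to the stronger nuclear charge.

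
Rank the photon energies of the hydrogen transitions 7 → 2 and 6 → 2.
7 → 2

Calculate the energy for each transition:

Transition 7 → 2:
ΔE₁ = |E_2 - E_7| = |-13.6057/2² - (-13.6057/7²)|
ΔE₁ = |-3.401425000 - (-0.277667347)| = 3.123758 eV

Transition 6 → 2:
ΔE₂ = |E_2 - E_6| = |-13.6057/2² - (-13.6057/6²)|
ΔE₂ = |-3.401425000 - (-0.377936111)| = 3.023489 eV

Since 3.123758 eV > 3.023489 eV, the transition 7 → 2 emits the more energetic photon.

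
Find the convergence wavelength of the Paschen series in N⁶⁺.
16.73752 nm

The series limit corresponds to the transition from n = ∞ to n = 3.
This is the highest energy (shortest wavelength) transition in the Paschen series.

E_∞ = 0 eV
E_3 = -13.6057 × 7² / 3² = -74.0754778 eV

Energy at series limit:
ΔE = E_∞ - E_3 = 0 - (-74.0754778) = 74.0754778 eV
λ = hc/E = 1239.84 eV·nm / 74.0754778 eV = 16.73752 nm

This energy equals the ionization energy from the n = 3 state of N⁶⁺.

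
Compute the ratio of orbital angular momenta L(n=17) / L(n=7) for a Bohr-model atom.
2.4286

In the Bohr model, L_n = nℏ, so the ratio is purely the ratio of quantum numbers:

L_17/L_7 = 17ℏ / 7ℏ = 17/7 = 2.4286

The angular momentum scales linearly with n.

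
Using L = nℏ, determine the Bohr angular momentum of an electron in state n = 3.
3.16e-34 J·s (or 3ℏ)

In the Bohr model, angular momentum is quantized:
L = nℏ

where ℏ = h/(2π) = 1.0546e-34 J·s

For n = 3:
L = 3 × 1.0546e-34 J·s
L = 3.16e-34 J·s

This can also be written as L = 3ℏ.
The angular momentum is an integer multiple of the reduced Planck constant.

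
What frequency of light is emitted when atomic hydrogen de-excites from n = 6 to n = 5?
4.021e+13 Hz

First, find the transition energy:
E_6 = -13.6057 / 6² = -0.3779361 eV
E_5 = -13.6057 / 5² = -0.5442280 eV
|ΔE| = |E_5 - E_6| = 0.1662919 eV

Convert to Joules: E = 0.1662919 eV × (1.602177 × 10⁻¹⁹ J/eV) = 2.66429e-20 J

Using E = hf:
f = E/h = 2.66429e-20 J / (6.62607 × 10⁻³⁴ J·s)
f = 4.021e+13 Hz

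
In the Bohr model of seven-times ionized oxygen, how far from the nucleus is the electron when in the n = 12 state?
0.9525 nm (or 9.5252 Å)

The Bohr radius formula is:
r_n = n² a₀ / Z

where a₀ = 0.0529177 nm is the Bohr radius.

For O⁷⁺ (Z = 8) at n = 12:
r_12 = 12² × 0.0529177 nm / 8
r_12 = 144 × 0.0529177 nm / 8
r_12 = 7.62015 nm / 8
r_12 = 0.9525 nm

The electron orbits at approximately 0.9525 nm from the nucleus.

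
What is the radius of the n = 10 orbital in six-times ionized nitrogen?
0.755967 nm (or 7.559674 Å)

The Bohr radius formula is:
r_n = n² a₀ / Z

where a₀ = 0.052917721 nm is the Bohr radius.

For N⁶⁺ (Z = 7) at n = 10:
r_10 = 10² × 0.052917721 nm / 7
r_10 = 100 × 0.052917721 nm / 7
r_10 = 5.2917721 nm / 7
r_10 = 0.755967 nm

The electron orbits at approximately 0.755967 nm from the nucleus.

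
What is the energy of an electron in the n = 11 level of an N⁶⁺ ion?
-5.509746 eV

For hydrogen-like ions, the energy levels scale with Z²:
E_n = -13.6057 Z² / n² eV

For N⁶⁺ (Z = 7) at n = 11:
E_11 = -13.6057 × 7² / 11²
E_11 = -13.6057 × 49 / 121
E_11 = -666.6793 / 121
E_11 = -5.509746 eV

The energy is 49 times more negative than hydrogen at the same n due to the stronger nuclear charge.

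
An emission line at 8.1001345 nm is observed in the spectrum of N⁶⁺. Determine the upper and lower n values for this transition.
n = 7 → n = 2

First, find the photon energy from the wavelength (hc = 1239.84 eV·nm):
E = hc/λ = 1239.84 eV·nm / 8.1001345 nm = 153.06413 eV

The energy levels of N⁶⁺ satisfy E_n = -13.6057 × 7² / n² eV, so an emission n_i → n_f releases
ΔE = 13.6057 × 7² × (1/n_f² − 1/n_i²) eV.

Setting ΔE equal to the photon energy:
1/n_f² − 1/n_i² = 153.06413 / (13.6057 × 7²) = 0.22959184

Since 1/n_i² must be positive, we need 1/n_f² > 0.22959184, i.e. n_f ≤ 2. For each allowed n_f, solve n_i = (1/n_f² − 0.22959184)^(−1/2) and check whether it is a whole number:
  n_f = 1: 1/n_i² = 1.00000000 − 0.22959184 = 0.77040816 → n_i = 1.139  (not an integer) ✗
  n_f = 2: 1/n_i² = 0.25000000 − 0.22959184 = 0.02040816 → n_i = 7.000  → integer, n_i = 7 ✓

Only n_f = 2 gives an integer upper level, n_i = 7.

The transition is from n = 7 to n = 2 (emission).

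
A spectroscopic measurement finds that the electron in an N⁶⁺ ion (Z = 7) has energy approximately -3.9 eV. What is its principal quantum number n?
n = 13

The exact energy levels follow E_n = -13.6057 Z² / n² eV with Z = 7.

The measured value (-3.9 eV) is reported to only 2 significant figures, so we must test candidate n values and see which one matches to that precision.

Candidate energies:
  n = 11:  E = -13.6057 × 7² / 11² = -5.50975 eV
  n = 12:  E = -13.6057 × 7² / 12² = -4.62972 eV
  n = 13:  E = -13.6057 × 7² / 13² = -3.94485 eV  ← matches
  n = 14:  E = -13.6057 × 7² / 14² = -3.40143 eV
  n = 15:  E = -13.6057 × 7² / 15² = -2.96302 eV

Checking against the measurement of -3.9 eV (2 sig figs), only n = 13 agrees:
E_13 = -3.94485 eV, which rounds to -3.9 eV ✓

Therefore n = 13.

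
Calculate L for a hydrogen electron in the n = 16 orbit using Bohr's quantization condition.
1.69e-33 J·s (or 16ℏ)

In the Bohr model, angular momentum is quantized:
L = nℏ

where ℏ = h/(2π) = 1.0546e-34 J·s

For n = 16:
L = 16 × 1.0546e-34 J·s
L = 1.69e-33 J·s

This can also be written as L = 16ℏ.
The angular momentum is an integer multiple of the reduced Planck constant.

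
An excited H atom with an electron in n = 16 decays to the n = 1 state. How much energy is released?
13.55 eV

The energy levels are E_n = -13.6057 eV / n².

Energy at n = 16: E_16 = -13.6057 / 16² = -0.05315 eV
Energy at n = 1: E_1 = -13.6057 / 1² = -13.60570 eV

For emission (electron falling to lower state), the photon energy is:
E_photon = E_16 - E_1 = |-0.05315 - (-13.60570)|
E_photon = 13.55 eV

This energy is carried away by the emitted photon.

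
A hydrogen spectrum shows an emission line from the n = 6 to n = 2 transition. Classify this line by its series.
Balmer series

The spectral series in hydrogen are named based on the final (lower) energy level:
- Lyman series: n_final = 1 (ultraviolet)
- Balmer series: n_final = 2 (visible/near-UV)
- Paschen series: n_final = 3 (infrared)
- Brackett series: n_final = 4 (infrared)
- Pfund series: n_final = 5 (far infrared)

Since this transition ends at n = 2, it belongs to the Balmer series.

For reference, this 6 → 2 line has photon energy
ΔE = 13.6057 eV × (1/2² - 1/6²) = 3.02348889 eV,
corresponding to wavelength λ = hc/ΔE = 1239.84 eV·nm / 3.02348889 eV = 410.0693 nm in the visible/near-UV region.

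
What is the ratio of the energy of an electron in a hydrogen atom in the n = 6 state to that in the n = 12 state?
4.000000

Using E_n = -13.6057 Z² / n² eV with Z = 1:

E_6 = -13.6057 / 6² = -13.6057 / 36 = -0.377936111111 eV
E_12 = -13.6057 / 12² = -13.6057 / 144 = -0.094484027778 eV

The ratio is:
E_6/E_12 = (-0.377936111111) / (-0.094484027778)
E_6/E_12 = (-13.6057/36) / (-13.6057/144)
E_6/E_12 = 144/36
E_6/E_12 = 4.000000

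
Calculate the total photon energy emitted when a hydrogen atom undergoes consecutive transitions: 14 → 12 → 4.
0.780939 eV

The energy levels of hydrogen are E_n = -13.6057 / n² eV.

First transition (14 → 12):
ΔE₁ = |E_12 - E_14|
ΔE₁ = |-0.094484027778 - (-0.069416836735)| = 0.025067191 eV

Second transition (12 → 4):
ΔE₂ = |E_4 - E_12|
ΔE₂ = |-0.850356250000 - (-0.094484027778)| = 0.755872222 eV

Total energy released:
E_total = ΔE₁ + ΔE₂ = 0.025067191 + 0.755872222 = 0.780939 eV

Note: This equals the direct transition 14 → 4: 0.780939 eV ✓
Energy is conserved regardless of the path taken.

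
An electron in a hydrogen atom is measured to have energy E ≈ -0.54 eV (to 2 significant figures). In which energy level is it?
n = 5

The exact energy levels follow E_n = -13.6057 eV / n².

The measured value (-0.54 eV) is reported to only 2 significant figures, so we must test candidate n values and see which one matches to that precision.

Candidate energies:
  n = 3:  E = -13.6057/3² = -1.51174 eV
  n = 4:  E = -13.6057/4² = -0.85036 eV
  n = 5:  E = -13.6057/5² = -0.54423 eV  ← matches
  n = 6:  E = -13.6057/6² = -0.37794 eV
  n = 7:  E = -13.6057/7² = -0.27767 eV

Checking against the measurement of -0.54 eV (2 sig figs), only n = 5 agrees:
E_5 = -0.54423 eV, which rounds to -0.54 eV ✓

Therefore n = 5.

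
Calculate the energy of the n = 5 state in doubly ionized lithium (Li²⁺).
-4.898 eV

For hydrogen-like ions, the energy levels scale with Z²:
E_n = -13.6057 Z² / n² eV

For Li²⁺ (Z = 3) at n = 5:
E_5 = -13.6057 × 3² / 5²
E_5 = -13.6057 × 9 / 25
E_5 = -122.4513 / 25
E_5 = -4.898 eV

The energy is 9 times more negative than hydrogen at the same n due to the stronger nuclear charge.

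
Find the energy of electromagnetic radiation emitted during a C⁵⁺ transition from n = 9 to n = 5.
13.545230 eV

The energy levels are E_n = -13.6057 Z² eV / n².

Energy at n = 9: E_9 = -13.6057 × 6² / 9² = -6.046977778 eV
Energy at n = 5: E_5 = -13.6057 × 6² / 5² = -19.592208000 eV

For emission (electron falling to lower state), the photon energy is:
E_photon = E_9 - E_5 = |-6.046977778 - (-19.592208000)|
E_photon = 13.545230 eV

This energy is carried away by the emitted photon.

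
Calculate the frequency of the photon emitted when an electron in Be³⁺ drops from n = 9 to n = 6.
8.1231e+14 Hz

First, find the transition energy:
E_9 = -13.6057 × 4² / 9² = -2.6875457 eV
E_6 = -13.6057 × 4² / 6² = -6.0469778 eV
|ΔE| = |E_6 - E_9| = 3.3594321 eV

Convert to Joules: E = 3.3594321 eV × (1.602177 × 10⁻¹⁹ J/eV) = 5.382405e-19 J

Using E = hf:
f = E/h = 5.382405e-19 J / (6.62607 × 10⁻³⁴ J·s)
f = 8.1231e+14 Hz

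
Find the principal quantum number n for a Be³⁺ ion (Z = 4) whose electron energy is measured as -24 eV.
n = 3

The exact energy levels follow E_n = -13.6057 Z² / n² eV with Z = 4.

The measured value (-24 eV) is reported to only 2 significant figures, so we must test candidate n values and see which one matches to that precision.

Candidate energies:
  n = 1:  E = -13.6057 × 4² / 1² = -217.69120 eV
  n = 2:  E = -13.6057 × 4² / 2² = -54.42280 eV
  n = 3:  E = -13.6057 × 4² / 3² = -24.18791 eV  ← matches
  n = 4:  E = -13.6057 × 4² / 4² = -13.60570 eV
  n = 5:  E = -13.6057 × 4² / 5² = -8.70765 eV

Checking against the measurement of -24 eV (2 sig figs), only n = 3 agrees:
E_3 = -24.18791 eV, which rounds to -24 eV ✓

Therefore n = 3.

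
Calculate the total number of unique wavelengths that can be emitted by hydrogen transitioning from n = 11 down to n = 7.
10

The electron can occupy levels n = 7, 8, ..., 11 during de-excitation — that is m = 11 - 7 + 1 = 5 distinct levels.

The number of distinct spectral lines equals the number of ways to choose 2 of these m levels (each pair gives one possible emission transition):

Number of lines = m(m-1)/2 = 5×4/2 = 10

These correspond to all possible transitions between the 5 levels:
11 → 10, 11 → 9, 11 → 8, 11 → 7, 10 → 9, 10 → 8, 10 → 7, 9 → 8...

Each transition produces a photon with a unique energy (and thus wavelength). This count does not depend on Z.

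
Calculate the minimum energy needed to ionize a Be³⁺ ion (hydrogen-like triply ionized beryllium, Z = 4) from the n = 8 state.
3.40 eV

The ionization energy is the energy needed to remove the electron completely (n → ∞).

For a hydrogen-like ion with Z = 4, E_n = -13.6057 Z² / n² eV.

At n = 8: E_8 = -13.6057 × 4² / 8² = -3.40143 eV
At n = ∞: E_∞ = 0 eV

Ionization energy = E_∞ - E_8 = 0 - (-3.40143) = 3.40143 eV
Ionization energy ≈ 3.40 eV

This is also called the binding energy of the electron in state n = 8.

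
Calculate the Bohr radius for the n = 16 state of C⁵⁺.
2.2578 nm (or 22.5782 Å)

The Bohr radius formula is:
r_n = n² a₀ / Z

where a₀ = 0.0529177 nm is the Bohr radius.

For C⁵⁺ (Z = 6) at n = 16:
r_16 = 16² × 0.0529177 nm / 6
r_16 = 256 × 0.0529177 nm / 6
r_16 = 13.54693 nm / 6
r_16 = 2.2578 nm

The electron orbits at approximately 2.2578 nm from the nucleus.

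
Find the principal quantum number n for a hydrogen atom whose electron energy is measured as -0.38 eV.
n = 6

The exact energy levels follow E_n = -13.6057 eV / n².

The measured value (-0.38 eV) is reported to only 2 significant figures, so we must test candidate n values and see which one matches to that precision.

Candidate energies:
  n = 4:  E = -13.6057/4² = -0.85036 eV
  n = 5:  E = -13.6057/5² = -0.54423 eV
  n = 6:  E = -13.6057/6² = -0.37794 eV  ← matches
  n = 7:  E = -13.6057/7² = -0.27767 eV
  n = 8:  E = -13.6057/8² = -0.21259 eV

Checking against the measurement of -0.38 eV (2 sig figs), only n = 6 agrees:
E_6 = -0.37794 eV, which rounds to -0.38 eV ✓

Therefore n = 6.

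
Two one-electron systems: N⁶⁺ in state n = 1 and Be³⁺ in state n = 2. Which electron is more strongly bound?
N⁶⁺ at n = 1 (E = -666.67930 eV)

Using E_n = -13.6057 Z² / n² eV:

N⁶⁺ (Z = 7) at n = 1:
E = -13.6057 × 7² / 1² = -13.6057 × 49 / 1 = -666.67930000 eV

Be³⁺ (Z = 4) at n = 2:
E = -13.6057 × 4² / 2² = -13.6057 × 16 / 4 = -54.42280000 eV

Since -666.67930000 eV < -54.42280000 eV,
N⁶⁺ at n = 1 is more tightly bound (requires more energy to ionize).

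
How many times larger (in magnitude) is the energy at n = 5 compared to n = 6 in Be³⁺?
1.44

Using E_n = -13.6057 Z² / n² eV with Z = 4:

E_5 = -13.6057 × 4² / 5² = -217.6912 / 25 = -8.70764800 eV
E_6 = -13.6057 × 4² / 6² = -217.6912 / 36 = -6.04697778 eV

The ratio is:
E_5/E_6 = (-8.70764800) / (-6.04697778)
E_5/E_6 = (-217.6912/25) / (-217.6912/36)
E_5/E_6 = 36/25
E_5/E_6 = 1.44
(Note: the Z² factors cancel in the ratio.)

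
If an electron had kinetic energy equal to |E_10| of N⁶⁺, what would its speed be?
1.53138e+06 m/s (or 0.51% of c)

The binding energy at n = 10 for N⁶⁺ is:
E_10 = -13.6057 × 7²/10² = -6.66679300 eV
|E_10| = 6.66679300 eV

Convert to Joules:
KE = 6.66679300 eV × (1.602177 × 10⁻¹⁹ J/eV) = 1.0681382e-18 J

Using KE = ½mv²:
v = √(2·KE/m_e)
v = √(2 × 1.0681382e-18 J / 9.10938 × 10⁻³¹ kg)
v = 1.53138e+06 m/s

This is approximately 0.51% the speed of light.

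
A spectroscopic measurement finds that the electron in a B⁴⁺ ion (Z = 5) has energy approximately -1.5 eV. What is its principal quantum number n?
n = 15

The exact energy levels follow E_n = -13.6057 Z² / n² eV with Z = 5.

The measured value (-1.5 eV) is reported to only 2 significant figures, so we must test candidate n values and see which one matches to that precision.

Candidate energies:
  n = 13:  E = -13.6057 × 5² / 13² = -2.01268 eV
  n = 14:  E = -13.6057 × 5² / 14² = -1.73542 eV
  n = 15:  E = -13.6057 × 5² / 15² = -1.51174 eV  ← matches
  n = 16:  E = -13.6057 × 5² / 16² = -1.32868 eV
  n = 17:  E = -13.6057 × 5² / 17² = -1.17696 eV

Checking against the measurement of -1.5 eV (2 sig figs), only n = 15 agrees:
E_15 = -1.51174 eV, which rounds to -1.5 eV ✓

Therefore n = 15.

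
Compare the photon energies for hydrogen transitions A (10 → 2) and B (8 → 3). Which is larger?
10 → 2

Calculate the energy for each transition:

Transition 10 → 2:
ΔE₁ = |E_2 - E_10| = |-13.6057/2² - (-13.6057/10²)|
ΔE₁ = |-3.401425000 - (-0.136057000)| = 3.265368 eV

Transition 8 → 3:
ΔE₂ = |E_3 - E_8| = |-13.6057/3² - (-13.6057/8²)|
ΔE₂ = |-1.511744444 - (-0.212589063)| = 1.299155 eV

Since 3.265368 eV > 1.299155 eV, the transition 10 → 2 emits the more energetic photon.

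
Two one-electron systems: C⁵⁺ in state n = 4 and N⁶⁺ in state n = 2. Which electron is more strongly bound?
N⁶⁺ at n = 2 (E = -166.669825 eV)

Using E_n = -13.6057 Z² / n² eV:

C⁵⁺ (Z = 6) at n = 4:
E = -13.6057 × 6² / 4² = -13.6057 × 36 / 16 = -30.612825000 eV

N⁶⁺ (Z = 7) at n = 2:
E = -13.6057 × 7² / 2² = -13.6057 × 49 / 4 = -166.669825000 eV

Since -166.669825000 eV < -30.612825000 eV,
N⁶⁺ at n = 2 is more tightly bound (requires more energy to ionize).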